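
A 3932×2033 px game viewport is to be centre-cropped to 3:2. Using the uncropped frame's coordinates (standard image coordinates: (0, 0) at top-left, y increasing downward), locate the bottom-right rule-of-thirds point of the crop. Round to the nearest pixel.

3932/2033 > 3/2, so the 3:2 crop keeps the full height 2033 and trims width to 2033 × 3/2 = 3049.50 px.
Left offset = (3932 − 3049.50)/2 = 441.25 px; top offset = 0.
Bottom-right is two-thirds across and two-thirds down within the crop:
x = 441.25 + 2 × 3049.50/3 ≈ 2474; y = 0.00 + 2 × 2033.00/3 ≈ 1355.

(2474, 1355)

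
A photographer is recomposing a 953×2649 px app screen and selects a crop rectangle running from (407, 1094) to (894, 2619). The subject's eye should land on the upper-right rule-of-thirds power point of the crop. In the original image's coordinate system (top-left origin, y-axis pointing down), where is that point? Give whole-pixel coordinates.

(732, 1602)

Crop width = 894 − 407 = 487 px; one third is 162.33 px.
Crop height = 2619 − 1094 = 1525 px; one third is 508.33 px.
The upper-right point is two-thirds across and one-third down within the crop:
x = 407 + 2 × 162.33 ≈ 732; y = 1094 + 1 × 508.33 ≈ 1602.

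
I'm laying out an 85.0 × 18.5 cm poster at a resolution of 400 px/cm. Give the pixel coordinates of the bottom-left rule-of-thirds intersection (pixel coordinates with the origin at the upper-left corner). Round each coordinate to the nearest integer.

(11333, 4933)

In pixels the canvas is 85.0 × 400 = 34000 wide and 18.5 × 400 = 7400 tall.
The bottom-left point is one-third across and two-thirds down:
x = 1 × 34000/3 ≈ 11333; y = 2 × 7400/3 ≈ 4933.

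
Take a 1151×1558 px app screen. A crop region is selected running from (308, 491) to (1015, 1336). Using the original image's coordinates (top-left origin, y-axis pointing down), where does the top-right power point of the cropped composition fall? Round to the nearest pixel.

Crop width = 1015 − 308 = 707 px; one third is 235.67 px.
Crop height = 1336 − 491 = 845 px; one third is 281.67 px.
The top-right point is two-thirds across and one-third down within the crop:
x = 308 + 2 × 235.67 ≈ 779; y = 491 + 1 × 281.67 ≈ 773.

x = 779 px, y = 773 px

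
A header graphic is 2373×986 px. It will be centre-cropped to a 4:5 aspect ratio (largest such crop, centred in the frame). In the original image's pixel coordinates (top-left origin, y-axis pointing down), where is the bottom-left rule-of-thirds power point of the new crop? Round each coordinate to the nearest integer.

x = 1055 px, y = 657 px

2373/986 > 4/5, so the 4:5 crop keeps the full height 986 and trims width to 986 × 4/5 = 788.80 px.
Left offset = (2373 − 788.80)/2 = 792.10 px; top offset = 0.
Bottom-left is one-third across and two-thirds down within the crop:
x = 792.10 + 1 × 788.80/3 ≈ 1055; y = 0.00 + 2 × 986.00/3 ≈ 657.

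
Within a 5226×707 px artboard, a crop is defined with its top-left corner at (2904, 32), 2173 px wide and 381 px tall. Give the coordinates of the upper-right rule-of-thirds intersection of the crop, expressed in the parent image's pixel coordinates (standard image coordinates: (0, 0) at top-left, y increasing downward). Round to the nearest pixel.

One third of the crop width 2173 is 724.33 px.
One third of the crop height 381 is 127.00 px.
The upper-right point is two-thirds across and one-third down within the crop:
x = 2904 + 2 × 724.33 ≈ 4353; y = 32 + 1 × 127.00 ≈ 159.

x = 4353 px, y = 159 px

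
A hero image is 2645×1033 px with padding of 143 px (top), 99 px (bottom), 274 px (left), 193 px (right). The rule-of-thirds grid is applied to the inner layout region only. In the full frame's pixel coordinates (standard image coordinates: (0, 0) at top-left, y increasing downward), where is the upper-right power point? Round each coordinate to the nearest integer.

(1726, 407)

Content width = 2645 − 274 − 193 = 2178 px; content height = 1033 − 143 − 99 = 791 px.
Upper-right is two-thirds across and one-third down within the inner layout region.
x = 274 + 2 × 2178/3 = 274 + 1452.00 ≈ 1726
y = 143 + 1 × 791/3 = 143 + 263.67 ≈ 407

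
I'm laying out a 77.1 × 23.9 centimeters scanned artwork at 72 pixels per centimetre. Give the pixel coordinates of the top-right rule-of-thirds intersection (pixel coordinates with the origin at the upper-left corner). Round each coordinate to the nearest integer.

(3701, 574)

In pixels the canvas is 77.1 × 72 = 5551.2 wide and 23.9 × 72 = 1720.8 tall.
The top-right point is two-thirds across and one-third down:
x = 2 × 5551.2/3 ≈ 3701; y = 1 × 1720.8/3 ≈ 574.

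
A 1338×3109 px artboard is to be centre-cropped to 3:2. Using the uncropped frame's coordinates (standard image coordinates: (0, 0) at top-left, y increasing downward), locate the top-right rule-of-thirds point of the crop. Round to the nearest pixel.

1338/3109 < 3/2, so the 3:2 crop keeps the full width 1338 and trims height to 1338 × 2/3 = 892.00 px.
Top offset = (3109 − 892.00)/2 = 1108.50 px; left offset = 0.
Top-right is two-thirds across and one-third down within the crop:
x = 0.00 + 2 × 1338.00/3 ≈ 892; y = 1108.50 + 1 × 892.00/3 ≈ 1406.

(892, 1406)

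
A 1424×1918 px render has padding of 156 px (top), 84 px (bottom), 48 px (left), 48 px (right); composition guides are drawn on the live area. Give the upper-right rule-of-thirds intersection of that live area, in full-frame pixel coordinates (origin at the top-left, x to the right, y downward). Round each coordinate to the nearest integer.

Content width = 1424 − 48 − 48 = 1328 px; content height = 1918 − 156 − 84 = 1678 px.
Upper-right is two-thirds across and one-third down within the live area.
x = 48 + 2 × 1328/3 = 48 + 885.33 ≈ 933
y = 156 + 1 × 1678/3 = 156 + 559.33 ≈ 715

(933, 715)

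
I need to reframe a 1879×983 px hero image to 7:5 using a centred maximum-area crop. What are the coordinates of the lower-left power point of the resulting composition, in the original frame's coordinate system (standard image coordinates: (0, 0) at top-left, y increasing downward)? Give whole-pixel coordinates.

(710, 655)

1879/983 > 7/5, so the 7:5 crop keeps the full height 983 and trims width to 983 × 7/5 = 1376.20 px.
Left offset = (1879 − 1376.20)/2 = 251.40 px; top offset = 0.
Lower-left is one-third across and two-thirds down within the crop:
x = 251.40 + 1 × 1376.20/3 ≈ 710; y = 0.00 + 2 × 983.00/3 ≈ 655.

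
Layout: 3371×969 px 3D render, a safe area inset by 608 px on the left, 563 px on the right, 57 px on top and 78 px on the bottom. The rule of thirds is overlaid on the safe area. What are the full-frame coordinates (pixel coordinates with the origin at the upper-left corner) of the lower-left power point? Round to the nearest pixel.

Content width = 3371 − 608 − 563 = 2200 px; content height = 969 − 57 − 78 = 834 px.
Lower-left is one-third across and two-thirds down within the safe area.
x = 608 + 1 × 2200/3 = 608 + 733.33 ≈ 1341
y = 57 + 2 × 834/3 = 57 + 556.00 ≈ 613

x = 1341 px, y = 613 px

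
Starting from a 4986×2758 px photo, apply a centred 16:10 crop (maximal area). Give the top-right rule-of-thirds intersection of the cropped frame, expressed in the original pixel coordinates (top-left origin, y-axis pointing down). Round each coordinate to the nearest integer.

x = 3228 px, y = 919 px

4986/2758 > 16/10, so the 16:10 crop keeps the full height 2758 and trims width to 2758 × 16/10 = 4412.80 px.
Left offset = (4986 − 4412.80)/2 = 286.60 px; top offset = 0.
Top-right is two-thirds across and one-third down within the crop:
x = 286.60 + 2 × 4412.80/3 ≈ 3228; y = 0.00 + 1 × 2758.00/3 ≈ 919.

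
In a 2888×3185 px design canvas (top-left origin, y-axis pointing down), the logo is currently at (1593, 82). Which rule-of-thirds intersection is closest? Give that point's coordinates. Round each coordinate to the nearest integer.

x = 1925 px, y = 1062 px

Third lines: x ∈ {963, 1925}, y ∈ {1062, 2123}.
1593 is closer to x = 1925; 82 is closer to y = 1062.
So the nearest intersection is the upper-right power point.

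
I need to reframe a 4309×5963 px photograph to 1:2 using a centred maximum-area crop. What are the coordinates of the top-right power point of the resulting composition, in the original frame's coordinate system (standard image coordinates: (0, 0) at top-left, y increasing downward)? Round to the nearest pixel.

4309/5963 > 1/2, so the 1:2 crop keeps the full height 5963 and trims width to 5963 × 1/2 = 2981.50 px.
Left offset = (4309 − 2981.50)/2 = 663.75 px; top offset = 0.
Top-right is two-thirds across and one-third down within the crop:
x = 663.75 + 2 × 2981.50/3 ≈ 2651; y = 0.00 + 1 × 5963.00/3 ≈ 1988.

(2651, 1988)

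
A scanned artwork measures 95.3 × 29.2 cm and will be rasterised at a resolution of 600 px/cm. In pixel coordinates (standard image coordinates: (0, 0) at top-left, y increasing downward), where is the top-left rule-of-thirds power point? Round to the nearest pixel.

In pixels the canvas is 95.3 × 600 = 57180 wide and 29.2 × 600 = 17520 tall.
The top-left point is one-third across and one-third down:
x = 1 × 57180/3 ≈ 19060; y = 1 × 17520/3 ≈ 5840.

(19060, 5840)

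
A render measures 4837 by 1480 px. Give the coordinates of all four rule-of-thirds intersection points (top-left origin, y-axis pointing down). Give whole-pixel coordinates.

One third of 4837 is 1612.33; one third of 1480 is 493.33.
Vertical third lines at x = 1612 and x = 3225; horizontal third lines at y = 493 and y = 987.

(1612, 493), (3225, 493), (1612, 987), (3225, 987)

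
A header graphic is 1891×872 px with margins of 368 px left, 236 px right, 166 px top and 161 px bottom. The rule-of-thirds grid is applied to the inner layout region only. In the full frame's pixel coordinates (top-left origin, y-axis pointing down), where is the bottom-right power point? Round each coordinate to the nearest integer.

Content width = 1891 − 368 − 236 = 1287 px; content height = 872 − 166 − 161 = 545 px.
Bottom-right is two-thirds across and two-thirds down within the inner layout region.
x = 368 + 2 × 1287/3 = 368 + 858.00 ≈ 1226
y = 166 + 2 × 545/3 = 166 + 363.33 ≈ 529

(1226, 529)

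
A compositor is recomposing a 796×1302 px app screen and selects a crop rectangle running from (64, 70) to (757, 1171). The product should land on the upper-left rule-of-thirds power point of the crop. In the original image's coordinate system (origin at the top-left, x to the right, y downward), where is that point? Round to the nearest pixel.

(295, 437)

Crop width = 757 − 64 = 693 px; one third is 231.00 px.
Crop height = 1171 − 70 = 1101 px; one third is 367.00 px.
The upper-left point is one-third across and one-third down within the crop:
x = 64 + 1 × 231.00 ≈ 295; y = 70 + 1 × 367.00 ≈ 437.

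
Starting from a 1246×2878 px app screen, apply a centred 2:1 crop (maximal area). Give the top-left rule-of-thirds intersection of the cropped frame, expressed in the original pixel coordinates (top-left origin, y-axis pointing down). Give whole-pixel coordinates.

1246/2878 < 2/1, so the 2:1 crop keeps the full width 1246 and trims height to 1246 × 1/2 = 623.00 px.
Top offset = (2878 − 623.00)/2 = 1127.50 px; left offset = 0.
Top-left is one-third across and one-third down within the crop:
x = 0.00 + 1 × 1246.00/3 ≈ 415; y = 1127.50 + 1 × 623.00/3 ≈ 1335.

(415, 1335)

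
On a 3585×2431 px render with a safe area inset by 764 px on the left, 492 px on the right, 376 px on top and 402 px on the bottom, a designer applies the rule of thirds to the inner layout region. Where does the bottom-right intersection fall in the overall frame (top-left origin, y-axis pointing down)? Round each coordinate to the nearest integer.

x = 2317 px, y = 1478 px

Content width = 3585 − 764 − 492 = 2329 px; content height = 2431 − 376 − 402 = 1653 px.
Bottom-right is two-thirds across and two-thirds down within the inner layout region.
x = 764 + 2 × 2329/3 = 764 + 1552.67 ≈ 2317
y = 376 + 2 × 1653/3 = 376 + 1102.00 ≈ 1478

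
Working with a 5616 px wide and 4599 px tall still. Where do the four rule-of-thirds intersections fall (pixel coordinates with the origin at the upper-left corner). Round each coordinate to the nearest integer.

One third of 5616 is 1872; one third of 4599 is 1533.
Vertical third lines at x = 1872 and x = 3744; horizontal third lines at y = 1533 and y = 3066.

(1872, 1533), (3744, 1533), (1872, 3066), (3744, 3066)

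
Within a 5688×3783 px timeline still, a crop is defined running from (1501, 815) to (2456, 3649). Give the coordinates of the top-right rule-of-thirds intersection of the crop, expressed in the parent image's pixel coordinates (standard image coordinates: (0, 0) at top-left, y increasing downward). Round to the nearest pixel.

x = 2138 px, y = 1760 px

Crop width = 2456 − 1501 = 955 px; one third is 318.33 px.
Crop height = 3649 − 815 = 2834 px; one third is 944.67 px.
The top-right point is two-thirds across and one-third down within the crop:
x = 1501 + 2 × 318.33 ≈ 2138; y = 815 + 1 × 944.67 ≈ 1760.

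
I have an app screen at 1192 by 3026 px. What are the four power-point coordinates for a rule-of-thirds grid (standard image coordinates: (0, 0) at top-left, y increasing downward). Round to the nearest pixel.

(397, 1009), (795, 1009), (397, 2017), (795, 2017)

One third of 1192 is 397.33; one third of 3026 is 1008.67.
Vertical third lines at x = 397 and x = 795; horizontal third lines at y = 1009 and y = 2017.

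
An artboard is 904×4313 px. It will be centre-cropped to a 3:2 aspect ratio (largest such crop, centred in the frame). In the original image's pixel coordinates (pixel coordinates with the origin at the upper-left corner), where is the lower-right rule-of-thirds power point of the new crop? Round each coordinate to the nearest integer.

x = 603 px, y = 2257 px

904/4313 < 3/2, so the 3:2 crop keeps the full width 904 and trims height to 904 × 2/3 = 602.67 px.
Top offset = (4313 − 602.67)/2 = 1855.17 px; left offset = 0.
Lower-right is two-thirds across and two-thirds down within the crop:
x = 0.00 + 2 × 904.00/3 ≈ 603; y = 1855.17 + 2 × 602.67/3 ≈ 2257.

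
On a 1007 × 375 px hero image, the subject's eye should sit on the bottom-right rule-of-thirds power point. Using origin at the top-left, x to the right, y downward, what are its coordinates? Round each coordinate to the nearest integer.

The bottom-right point sits two-thirds of the way across and two-thirds of the way down.
x = 2 × 1007/3 ≈ 671; y = 2 × 375/3 ≈ 250.

x = 671 px, y = 250 px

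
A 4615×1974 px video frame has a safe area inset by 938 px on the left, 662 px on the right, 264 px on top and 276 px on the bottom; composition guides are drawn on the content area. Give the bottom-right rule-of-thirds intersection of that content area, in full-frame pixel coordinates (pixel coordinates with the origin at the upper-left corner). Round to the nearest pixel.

Content width = 4615 − 938 − 662 = 3015 px; content height = 1974 − 264 − 276 = 1434 px.
Bottom-right is two-thirds across and two-thirds down within the content area.
x = 938 + 2 × 3015/3 = 938 + 2010.00 ≈ 2948
y = 264 + 2 × 1434/3 = 264 + 956.00 ≈ 1220

x = 2948 px, y = 1220 px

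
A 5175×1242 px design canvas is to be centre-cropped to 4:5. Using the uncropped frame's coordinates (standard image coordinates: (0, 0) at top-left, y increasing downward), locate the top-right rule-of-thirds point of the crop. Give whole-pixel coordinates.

(2753, 414)

5175/1242 > 4/5, so the 4:5 crop keeps the full height 1242 and trims width to 1242 × 4/5 = 993.60 px.
Left offset = (5175 − 993.60)/2 = 2090.70 px; top offset = 0.
Top-right is two-thirds across and one-third down within the crop:
x = 2090.70 + 2 × 993.60/3 ≈ 2753; y = 0.00 + 1 × 1242.00/3 ≈ 414.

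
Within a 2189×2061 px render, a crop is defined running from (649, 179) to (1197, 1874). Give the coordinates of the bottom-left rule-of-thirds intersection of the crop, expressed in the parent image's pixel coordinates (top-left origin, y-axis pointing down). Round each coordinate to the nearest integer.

Crop width = 1197 − 649 = 548 px; one third is 182.67 px.
Crop height = 1874 − 179 = 1695 px; one third is 565.00 px.
The bottom-left point is one-third across and two-thirds down within the crop:
x = 649 + 1 × 182.67 ≈ 832; y = 179 + 2 × 565.00 ≈ 1309.

x = 832 px, y = 1309 px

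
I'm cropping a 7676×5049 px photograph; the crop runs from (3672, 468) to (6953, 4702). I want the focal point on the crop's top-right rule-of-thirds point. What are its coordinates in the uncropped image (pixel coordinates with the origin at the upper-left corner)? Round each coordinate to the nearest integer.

(5859, 1879)

Crop width = 6953 − 3672 = 3281 px; one third is 1093.67 px.
Crop height = 4702 − 468 = 4234 px; one third is 1411.33 px.
The top-right point is two-thirds across and one-third down within the crop:
x = 3672 + 2 × 1093.67 ≈ 5859; y = 468 + 1 × 1411.33 ≈ 1879.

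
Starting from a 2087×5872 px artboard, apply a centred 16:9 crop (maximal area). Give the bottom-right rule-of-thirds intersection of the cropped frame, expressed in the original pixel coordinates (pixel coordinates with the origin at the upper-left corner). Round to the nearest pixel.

2087/5872 < 16/9, so the 16:9 crop keeps the full width 2087 and trims height to 2087 × 9/16 = 1173.94 px.
Top offset = (5872 − 1173.94)/2 = 2349.03 px; left offset = 0.
Bottom-right is two-thirds across and two-thirds down within the crop:
x = 0.00 + 2 × 2087.00/3 ≈ 1391; y = 2349.03 + 2 × 1173.94/3 ≈ 3132.

(1391, 3132)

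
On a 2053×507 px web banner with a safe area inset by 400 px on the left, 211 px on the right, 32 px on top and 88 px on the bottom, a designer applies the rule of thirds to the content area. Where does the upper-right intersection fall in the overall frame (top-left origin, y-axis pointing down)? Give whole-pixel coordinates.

x = 1361 px, y = 161 px

Content width = 2053 − 400 − 211 = 1442 px; content height = 507 − 32 − 88 = 387 px.
Upper-right is two-thirds across and one-third down within the content area.
x = 400 + 2 × 1442/3 = 400 + 961.33 ≈ 1361
y = 32 + 1 × 387/3 = 32 + 129.00 ≈ 161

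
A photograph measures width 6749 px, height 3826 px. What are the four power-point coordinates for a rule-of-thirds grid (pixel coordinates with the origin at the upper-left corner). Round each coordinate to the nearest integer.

One third of 6749 is 2249.67; one third of 3826 is 1275.33.
Vertical third lines at x = 2250 and x = 4499; horizontal third lines at y = 1275 and y = 2551.

(2250, 1275), (4499, 1275), (2250, 2551), (4499, 2551)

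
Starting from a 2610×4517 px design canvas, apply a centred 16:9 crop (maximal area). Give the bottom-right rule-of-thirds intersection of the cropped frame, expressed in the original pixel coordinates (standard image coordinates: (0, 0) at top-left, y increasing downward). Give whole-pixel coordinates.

2610/4517 < 16/9, so the 16:9 crop keeps the full width 2610 and trims height to 2610 × 9/16 = 1468.12 px.
Top offset = (4517 − 1468.12)/2 = 1524.44 px; left offset = 0.
Bottom-right is two-thirds across and two-thirds down within the crop:
x = 0.00 + 2 × 2610.00/3 ≈ 1740; y = 1524.44 + 2 × 1468.12/3 ≈ 2503.

x = 1740 px, y = 2503 px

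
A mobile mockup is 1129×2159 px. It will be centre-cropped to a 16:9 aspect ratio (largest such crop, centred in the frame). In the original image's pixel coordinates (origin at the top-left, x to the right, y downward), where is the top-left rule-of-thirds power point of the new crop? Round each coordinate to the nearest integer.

(376, 974)

1129/2159 < 16/9, so the 16:9 crop keeps the full width 1129 and trims height to 1129 × 9/16 = 635.06 px.
Top offset = (2159 − 635.06)/2 = 761.97 px; left offset = 0.
Top-left is one-third across and one-third down within the crop:
x = 0.00 + 1 × 1129.00/3 ≈ 376; y = 761.97 + 1 × 635.06/3 ≈ 974.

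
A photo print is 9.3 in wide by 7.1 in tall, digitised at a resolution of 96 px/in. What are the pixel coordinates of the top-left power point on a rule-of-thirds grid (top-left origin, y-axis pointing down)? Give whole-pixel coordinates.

In pixels the canvas is 9.3 × 96 = 892.8 wide and 7.1 × 96 = 681.6 tall.
The top-left point is one-third across and one-third down:
x = 1 × 892.8/3 ≈ 298; y = 1 × 681.6/3 ≈ 227.

x = 298 px, y = 227 px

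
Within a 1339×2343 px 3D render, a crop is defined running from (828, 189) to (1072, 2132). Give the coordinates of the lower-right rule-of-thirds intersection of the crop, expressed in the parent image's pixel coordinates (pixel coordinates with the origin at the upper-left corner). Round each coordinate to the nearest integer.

(991, 1484)

Crop width = 1072 − 828 = 244 px; one third is 81.33 px.
Crop height = 2132 − 189 = 1943 px; one third is 647.67 px.
The lower-right point is two-thirds across and two-thirds down within the crop:
x = 828 + 2 × 81.33 ≈ 991; y = 189 + 2 × 647.67 ≈ 1484.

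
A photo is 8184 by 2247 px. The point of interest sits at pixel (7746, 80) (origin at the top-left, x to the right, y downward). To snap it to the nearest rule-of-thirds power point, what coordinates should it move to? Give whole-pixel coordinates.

(5456, 749)

Third lines: x ∈ {2728, 5456}, y ∈ {749, 1498}.
7746 is closer to x = 5456; 80 is closer to y = 749.
So the nearest intersection is the upper-right power point.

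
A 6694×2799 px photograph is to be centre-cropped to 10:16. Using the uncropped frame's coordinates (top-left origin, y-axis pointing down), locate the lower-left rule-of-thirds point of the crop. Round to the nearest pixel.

x = 3055 px, y = 1866 px

6694/2799 > 10/16, so the 10:16 crop keeps the full height 2799 and trims width to 2799 × 10/16 = 1749.38 px.
Left offset = (6694 − 1749.38)/2 = 2472.31 px; top offset = 0.
Lower-left is one-third across and two-thirds down within the crop:
x = 2472.31 + 1 × 1749.38/3 ≈ 3055; y = 0.00 + 2 × 2799.00/3 ≈ 1866.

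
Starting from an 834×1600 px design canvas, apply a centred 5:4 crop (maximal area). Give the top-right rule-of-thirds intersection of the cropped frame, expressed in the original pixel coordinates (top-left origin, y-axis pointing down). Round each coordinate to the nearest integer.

(556, 689)

834/1600 < 5/4, so the 5:4 crop keeps the full width 834 and trims height to 834 × 4/5 = 667.20 px.
Top offset = (1600 − 667.20)/2 = 466.40 px; left offset = 0.
Top-right is two-thirds across and one-third down within the crop:
x = 0.00 + 2 × 834.00/3 ≈ 556; y = 466.40 + 1 × 667.20/3 ≈ 689.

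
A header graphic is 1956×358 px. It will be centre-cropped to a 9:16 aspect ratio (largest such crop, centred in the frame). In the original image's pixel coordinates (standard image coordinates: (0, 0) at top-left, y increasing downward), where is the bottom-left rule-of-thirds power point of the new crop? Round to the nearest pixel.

(944, 239)

1956/358 > 9/16, so the 9:16 crop keeps the full height 358 and trims width to 358 × 9/16 = 201.38 px.
Left offset = (1956 − 201.38)/2 = 877.31 px; top offset = 0.
Bottom-left is one-third across and two-thirds down within the crop:
x = 877.31 + 1 × 201.38/3 ≈ 944; y = 0.00 + 2 × 358.00/3 ≈ 239.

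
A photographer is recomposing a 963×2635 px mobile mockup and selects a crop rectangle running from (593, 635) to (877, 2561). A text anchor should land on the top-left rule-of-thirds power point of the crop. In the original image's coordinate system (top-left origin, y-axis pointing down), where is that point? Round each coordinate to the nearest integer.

x = 688 px, y = 1277 px

Crop width = 877 − 593 = 284 px; one third is 94.67 px.
Crop height = 2561 − 635 = 1926 px; one third is 642.00 px.
The top-left point is one-third across and one-third down within the crop:
x = 593 + 1 × 94.67 ≈ 688; y = 635 + 1 × 642.00 ≈ 1277.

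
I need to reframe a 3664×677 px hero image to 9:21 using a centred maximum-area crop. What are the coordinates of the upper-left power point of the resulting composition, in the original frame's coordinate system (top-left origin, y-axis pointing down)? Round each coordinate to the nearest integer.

(1784, 226)

3664/677 > 9/21, so the 9:21 crop keeps the full height 677 and trims width to 677 × 9/21 = 290.14 px.
Left offset = (3664 − 290.14)/2 = 1686.93 px; top offset = 0.
Upper-left is one-third across and one-third down within the crop:
x = 1686.93 + 1 × 290.14/3 ≈ 1784; y = 0.00 + 1 × 677.00/3 ≈ 226.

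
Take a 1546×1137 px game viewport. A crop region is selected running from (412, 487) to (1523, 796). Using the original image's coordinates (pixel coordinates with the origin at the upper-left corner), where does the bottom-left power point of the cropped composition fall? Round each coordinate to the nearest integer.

Crop width = 1523 − 412 = 1111 px; one third is 370.33 px.
Crop height = 796 − 487 = 309 px; one third is 103.00 px.
The bottom-left point is one-third across and two-thirds down within the crop:
x = 412 + 1 × 370.33 ≈ 782; y = 487 + 2 × 103.00 ≈ 693.

x = 782 px, y = 693 px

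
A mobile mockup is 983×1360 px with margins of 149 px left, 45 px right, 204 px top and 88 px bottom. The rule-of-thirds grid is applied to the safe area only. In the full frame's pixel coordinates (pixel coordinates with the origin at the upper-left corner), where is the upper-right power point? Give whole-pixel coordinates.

Content width = 983 − 149 − 45 = 789 px; content height = 1360 − 204 − 88 = 1068 px.
Upper-right is two-thirds across and one-third down within the safe area.
x = 149 + 2 × 789/3 = 149 + 526.00 ≈ 675
y = 204 + 1 × 1068/3 = 204 + 356.00 ≈ 560

x = 675 px, y = 560 px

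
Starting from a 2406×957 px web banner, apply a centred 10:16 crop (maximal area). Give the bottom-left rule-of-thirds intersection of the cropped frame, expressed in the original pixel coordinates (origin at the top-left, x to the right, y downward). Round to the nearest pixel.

2406/957 > 10/16, so the 10:16 crop keeps the full height 957 and trims width to 957 × 10/16 = 598.12 px.
Left offset = (2406 − 598.12)/2 = 903.94 px; top offset = 0.
Bottom-left is one-third across and two-thirds down within the crop:
x = 903.94 + 1 × 598.12/3 ≈ 1103; y = 0.00 + 2 × 957.00/3 ≈ 638.

(1103, 638)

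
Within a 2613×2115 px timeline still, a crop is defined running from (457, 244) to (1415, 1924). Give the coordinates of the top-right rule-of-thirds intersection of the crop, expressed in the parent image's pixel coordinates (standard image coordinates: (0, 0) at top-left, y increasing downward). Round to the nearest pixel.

Crop width = 1415 − 457 = 958 px; one third is 319.33 px.
Crop height = 1924 − 244 = 1680 px; one third is 560.00 px.
The top-right point is two-thirds across and one-third down within the crop:
x = 457 + 2 × 319.33 ≈ 1096; y = 244 + 1 × 560.00 ≈ 804.

x = 1096 px, y = 804 px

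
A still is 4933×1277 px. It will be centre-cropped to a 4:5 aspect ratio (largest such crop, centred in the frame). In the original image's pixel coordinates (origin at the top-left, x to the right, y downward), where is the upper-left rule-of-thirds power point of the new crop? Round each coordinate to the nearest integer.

4933/1277 > 4/5, so the 4:5 crop keeps the full height 1277 and trims width to 1277 × 4/5 = 1021.60 px.
Left offset = (4933 − 1021.60)/2 = 1955.70 px; top offset = 0.
Upper-left is one-third across and one-third down within the crop:
x = 1955.70 + 1 × 1021.60/3 ≈ 2296; y = 0.00 + 1 × 1277.00/3 ≈ 426.

x = 2296 px, y = 426 px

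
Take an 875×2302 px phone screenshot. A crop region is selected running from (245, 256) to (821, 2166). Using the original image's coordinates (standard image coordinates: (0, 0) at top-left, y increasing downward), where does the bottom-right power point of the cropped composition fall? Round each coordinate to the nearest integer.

x = 629 px, y = 1529 px

Crop width = 821 − 245 = 576 px; one third is 192.00 px.
Crop height = 2166 − 256 = 1910 px; one third is 636.67 px.
The bottom-right point is two-thirds across and two-thirds down within the crop:
x = 245 + 2 × 192.00 ≈ 629; y = 256 + 2 × 636.67 ≈ 1529.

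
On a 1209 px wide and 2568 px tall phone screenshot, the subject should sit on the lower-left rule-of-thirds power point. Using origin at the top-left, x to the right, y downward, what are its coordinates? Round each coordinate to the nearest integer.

(403, 1712)

The lower-left point sits one-third of the way across and two-thirds of the way down.
x = 1 × 1209/3 ≈ 403; y = 2 × 2568/3 ≈ 1712.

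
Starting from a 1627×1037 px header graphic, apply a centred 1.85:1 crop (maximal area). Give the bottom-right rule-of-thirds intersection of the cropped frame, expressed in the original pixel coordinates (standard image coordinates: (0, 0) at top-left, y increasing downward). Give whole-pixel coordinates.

1627/1037 < 1.85/1, so the 1.85:1 crop keeps the full width 1627 and trims height to 1627 × 1/1.85 = 879.46 px.
Top offset = (1037 − 879.46)/2 = 78.77 px; left offset = 0.
Bottom-right is two-thirds across and two-thirds down within the crop:
x = 0.00 + 2 × 1627.00/3 ≈ 1085; y = 78.77 + 2 × 879.46/3 ≈ 665.

x = 1085 px, y = 665 px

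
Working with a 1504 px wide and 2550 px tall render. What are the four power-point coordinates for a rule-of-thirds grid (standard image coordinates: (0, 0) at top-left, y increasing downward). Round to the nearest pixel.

(501, 850), (1003, 850), (501, 1700), (1003, 1700)

One third of 1504 is 501.33; one third of 2550 is 850.
Vertical third lines at x = 501 and x = 1003; horizontal third lines at y = 850 and y = 1700.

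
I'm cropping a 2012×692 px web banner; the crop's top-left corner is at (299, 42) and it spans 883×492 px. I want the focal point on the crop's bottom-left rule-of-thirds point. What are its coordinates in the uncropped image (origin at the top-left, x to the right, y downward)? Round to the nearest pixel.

One third of the crop width 883 is 294.33 px.
One third of the crop height 492 is 164.00 px.
The bottom-left point is one-third across and two-thirds down within the crop:
x = 299 + 1 × 294.33 ≈ 593; y = 42 + 2 × 164.00 ≈ 370.

(593, 370)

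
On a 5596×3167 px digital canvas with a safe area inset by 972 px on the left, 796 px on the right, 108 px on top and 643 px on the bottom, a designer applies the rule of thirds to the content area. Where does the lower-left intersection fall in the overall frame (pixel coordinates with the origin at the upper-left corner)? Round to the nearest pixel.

x = 2248 px, y = 1719 px

Content width = 5596 − 972 − 796 = 3828 px; content height = 3167 − 108 − 643 = 2416 px.
Lower-left is one-third across and two-thirds down within the content area.
x = 972 + 1 × 3828/3 = 972 + 1276.00 ≈ 2248
y = 108 + 2 × 2416/3 = 108 + 1610.67 ≈ 1719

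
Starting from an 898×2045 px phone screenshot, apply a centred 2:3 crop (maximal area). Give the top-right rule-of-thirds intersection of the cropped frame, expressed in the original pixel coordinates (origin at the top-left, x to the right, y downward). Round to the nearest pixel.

898/2045 < 2/3, so the 2:3 crop keeps the full width 898 and trims height to 898 × 3/2 = 1347.00 px.
Top offset = (2045 − 1347.00)/2 = 349.00 px; left offset = 0.
Top-right is two-thirds across and one-third down within the crop:
x = 0.00 + 2 × 898.00/3 ≈ 599; y = 349.00 + 1 × 1347.00/3 ≈ 798.

x = 599 px, y = 798 px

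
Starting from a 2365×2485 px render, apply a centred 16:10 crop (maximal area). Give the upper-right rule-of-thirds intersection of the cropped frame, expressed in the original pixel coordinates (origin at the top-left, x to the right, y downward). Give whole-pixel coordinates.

2365/2485 < 16/10, so the 16:10 crop keeps the full width 2365 and trims height to 2365 × 10/16 = 1478.12 px.
Top offset = (2485 − 1478.12)/2 = 503.44 px; left offset = 0.
Upper-right is two-thirds across and one-third down within the crop:
x = 0.00 + 2 × 2365.00/3 ≈ 1577; y = 503.44 + 1 × 1478.12/3 ≈ 996.

x = 1577 px, y = 996 px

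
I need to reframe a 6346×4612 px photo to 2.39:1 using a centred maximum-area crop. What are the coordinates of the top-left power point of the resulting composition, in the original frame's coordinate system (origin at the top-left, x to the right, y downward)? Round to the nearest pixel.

6346/4612 < 2.39/1, so the 2.39:1 crop keeps the full width 6346 and trims height to 6346 × 1/2.39 = 2655.23 px.
Top offset = (4612 − 2655.23)/2 = 978.38 px; left offset = 0.
Top-left is one-third across and one-third down within the crop:
x = 0.00 + 1 × 6346.00/3 ≈ 2115; y = 978.38 + 1 × 2655.23/3 ≈ 1863.

x = 2115 px, y = 1863 px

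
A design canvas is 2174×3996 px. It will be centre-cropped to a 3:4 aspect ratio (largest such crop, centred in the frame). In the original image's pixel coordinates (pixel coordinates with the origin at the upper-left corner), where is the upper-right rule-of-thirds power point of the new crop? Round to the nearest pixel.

x = 1449 px, y = 1515 px

2174/3996 < 3/4, so the 3:4 crop keeps the full width 2174 and trims height to 2174 × 4/3 = 2898.67 px.
Top offset = (3996 − 2898.67)/2 = 548.67 px; left offset = 0.
Upper-right is two-thirds across and one-third down within the crop:
x = 0.00 + 2 × 2174.00/3 ≈ 1449; y = 548.67 + 1 × 2898.67/3 ≈ 1515.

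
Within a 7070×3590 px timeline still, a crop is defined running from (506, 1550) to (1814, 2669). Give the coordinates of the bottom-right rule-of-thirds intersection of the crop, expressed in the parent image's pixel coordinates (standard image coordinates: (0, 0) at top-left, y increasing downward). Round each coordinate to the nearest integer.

Crop width = 1814 − 506 = 1308 px; one third is 436.00 px.
Crop height = 2669 − 1550 = 1119 px; one third is 373.00 px.
The bottom-right point is two-thirds across and two-thirds down within the crop:
x = 506 + 2 × 436.00 ≈ 1378; y = 1550 + 2 × 373.00 ≈ 2296.

(1378, 2296)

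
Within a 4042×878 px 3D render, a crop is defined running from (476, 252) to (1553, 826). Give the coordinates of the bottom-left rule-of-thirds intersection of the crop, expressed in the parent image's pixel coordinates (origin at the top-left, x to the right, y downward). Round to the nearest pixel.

Crop width = 1553 − 476 = 1077 px; one third is 359.00 px.
Crop height = 826 − 252 = 574 px; one third is 191.33 px.
The bottom-left point is one-third across and two-thirds down within the crop:
x = 476 + 1 × 359.00 ≈ 835; y = 252 + 2 × 191.33 ≈ 635.

x = 835 px, y = 635 px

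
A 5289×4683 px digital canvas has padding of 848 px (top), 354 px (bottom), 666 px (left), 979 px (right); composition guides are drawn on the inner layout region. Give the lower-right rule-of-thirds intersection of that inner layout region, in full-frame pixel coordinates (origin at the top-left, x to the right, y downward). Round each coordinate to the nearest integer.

Content width = 5289 − 666 − 979 = 3644 px; content height = 4683 − 848 − 354 = 3481 px.
Lower-right is two-thirds across and two-thirds down within the inner layout region.
x = 666 + 2 × 3644/3 = 666 + 2429.33 ≈ 3095
y = 848 + 2 × 3481/3 = 848 + 2320.67 ≈ 3169

x = 3095 px, y = 3169 px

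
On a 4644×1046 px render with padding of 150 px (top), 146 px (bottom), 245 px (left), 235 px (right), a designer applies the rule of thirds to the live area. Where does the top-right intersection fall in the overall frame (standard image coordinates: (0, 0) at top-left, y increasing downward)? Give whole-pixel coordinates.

Content width = 4644 − 245 − 235 = 4164 px; content height = 1046 − 150 − 146 = 750 px.
Top-right is two-thirds across and one-third down within the live area.
x = 245 + 2 × 4164/3 = 245 + 2776.00 ≈ 3021
y = 150 + 1 × 750/3 = 150 + 250.00 ≈ 400

(3021, 400)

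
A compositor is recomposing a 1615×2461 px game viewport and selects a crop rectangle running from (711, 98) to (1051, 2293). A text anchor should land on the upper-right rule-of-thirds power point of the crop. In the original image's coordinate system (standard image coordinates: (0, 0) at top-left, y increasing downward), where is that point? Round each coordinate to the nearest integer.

(938, 830)

Crop width = 1051 − 711 = 340 px; one third is 113.33 px.
Crop height = 2293 − 98 = 2195 px; one third is 731.67 px.
The upper-right point is two-thirds across and one-third down within the crop:
x = 711 + 2 × 113.33 ≈ 938; y = 98 + 1 × 731.67 ≈ 830.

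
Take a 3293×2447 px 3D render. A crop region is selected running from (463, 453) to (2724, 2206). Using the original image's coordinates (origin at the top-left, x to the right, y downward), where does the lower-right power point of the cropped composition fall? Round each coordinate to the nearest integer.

Crop width = 2724 − 463 = 2261 px; one third is 753.67 px.
Crop height = 2206 − 453 = 1753 px; one third is 584.33 px.
The lower-right point is two-thirds across and two-thirds down within the crop:
x = 463 + 2 × 753.67 ≈ 1970; y = 453 + 2 × 584.33 ≈ 1622.

(1970, 1622)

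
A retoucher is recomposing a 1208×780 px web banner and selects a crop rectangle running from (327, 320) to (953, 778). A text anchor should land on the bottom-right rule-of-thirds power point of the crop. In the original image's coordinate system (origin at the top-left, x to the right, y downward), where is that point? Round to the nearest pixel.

x = 744 px, y = 625 px

Crop width = 953 − 327 = 626 px; one third is 208.67 px.
Crop height = 778 − 320 = 458 px; one third is 152.67 px.
The bottom-right point is two-thirds across and two-thirds down within the crop:
x = 327 + 2 × 208.67 ≈ 744; y = 320 + 2 × 152.67 ≈ 625.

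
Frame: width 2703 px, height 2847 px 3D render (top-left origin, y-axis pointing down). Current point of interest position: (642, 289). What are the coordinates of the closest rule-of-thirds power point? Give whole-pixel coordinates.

(901, 949)

Third lines: x ∈ {901, 1802}, y ∈ {949, 1898}.
642 is closer to x = 901; 289 is closer to y = 949.
So the nearest intersection is the upper-left power point.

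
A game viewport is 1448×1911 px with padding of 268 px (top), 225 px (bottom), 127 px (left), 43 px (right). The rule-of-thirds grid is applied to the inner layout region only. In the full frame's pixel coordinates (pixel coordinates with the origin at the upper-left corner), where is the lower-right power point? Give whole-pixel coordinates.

x = 979 px, y = 1213 px

Content width = 1448 − 127 − 43 = 1278 px; content height = 1911 − 268 − 225 = 1418 px.
Lower-right is two-thirds across and two-thirds down within the inner layout region.
x = 127 + 2 × 1278/3 = 127 + 852.00 ≈ 979
y = 268 + 2 × 1418/3 = 268 + 945.33 ≈ 1213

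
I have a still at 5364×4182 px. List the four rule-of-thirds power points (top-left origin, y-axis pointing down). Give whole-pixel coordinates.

One third of 5364 is 1788; one third of 4182 is 1394.
Vertical third lines at x = 1788 and x = 3576; horizontal third lines at y = 1394 and y = 2788.

(1788, 1394), (3576, 1394), (1788, 2788), (3576, 2788)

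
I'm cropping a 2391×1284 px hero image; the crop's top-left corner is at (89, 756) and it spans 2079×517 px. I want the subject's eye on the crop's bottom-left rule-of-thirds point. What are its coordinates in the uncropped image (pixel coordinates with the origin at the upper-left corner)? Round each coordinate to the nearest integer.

x = 782 px, y = 1101 px

One third of the crop width 2079 is 693.00 px.
One third of the crop height 517 is 172.33 px.
The bottom-left point is one-third across and two-thirds down within the crop:
x = 89 + 1 × 693.00 ≈ 782; y = 756 + 2 × 172.33 ≈ 1101.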